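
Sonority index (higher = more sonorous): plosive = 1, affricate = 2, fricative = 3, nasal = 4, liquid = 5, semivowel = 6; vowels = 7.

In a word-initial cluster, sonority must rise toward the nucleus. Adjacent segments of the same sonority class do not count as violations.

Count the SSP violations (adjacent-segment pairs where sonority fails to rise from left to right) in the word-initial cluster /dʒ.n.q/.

/dʒ/ — affricate, sonority 2.
/n/ — nasal, sonority 4.
/q/ — plosive, sonority 1.
/dʒ/→/n/: 2→4 (rises) — ok.
/n/→/q/: 4→1 (does not rise) — violation.

1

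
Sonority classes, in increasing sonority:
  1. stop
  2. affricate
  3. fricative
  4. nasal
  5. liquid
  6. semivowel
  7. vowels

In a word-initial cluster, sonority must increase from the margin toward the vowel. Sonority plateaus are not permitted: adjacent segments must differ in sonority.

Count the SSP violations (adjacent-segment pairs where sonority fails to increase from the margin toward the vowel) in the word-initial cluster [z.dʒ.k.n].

2

/z/ — fricative, sonority 3.
/dʒ/ — affricate, sonority 2.
/k/ — stop, sonority 1.
/n/ — nasal, sonority 4.
/z/→/dʒ/: 3→2 (does not rise) — violation.
/dʒ/→/k/: 2→1 (does not rise) — violation.
/k/→/n/: 1→4 (rises) — ok.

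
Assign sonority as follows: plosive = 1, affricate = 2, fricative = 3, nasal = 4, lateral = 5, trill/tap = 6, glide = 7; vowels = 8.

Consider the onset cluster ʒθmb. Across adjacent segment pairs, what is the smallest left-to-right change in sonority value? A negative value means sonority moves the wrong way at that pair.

-3

/ʒ/: fricative = 3.
/θ/: fricative = 3.
/m/: nasal = 4.
/b/: plosive = 1.
/ʒ/→/θ/: change +0.
/θ/→/m/: change +1.
/m/→/b/: change -3.
Minimum = -3.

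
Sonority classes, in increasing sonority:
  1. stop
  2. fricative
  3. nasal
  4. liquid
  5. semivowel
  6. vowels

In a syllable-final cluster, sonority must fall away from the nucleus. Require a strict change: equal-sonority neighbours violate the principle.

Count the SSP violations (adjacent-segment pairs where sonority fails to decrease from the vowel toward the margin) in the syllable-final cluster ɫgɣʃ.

/ɫ/ — liquid, sonority 4.
/g/ — stop, sonority 1.
/ɣ/ — fricative, sonority 2.
/ʃ/ — fricative, sonority 2.
/ɫ/→/g/: 4→1 (falls) — ok.
/g/→/ɣ/: 1→2 (does not fall) — violation.
/ɣ/→/ʃ/: 2→2 (plateau) — violation.

2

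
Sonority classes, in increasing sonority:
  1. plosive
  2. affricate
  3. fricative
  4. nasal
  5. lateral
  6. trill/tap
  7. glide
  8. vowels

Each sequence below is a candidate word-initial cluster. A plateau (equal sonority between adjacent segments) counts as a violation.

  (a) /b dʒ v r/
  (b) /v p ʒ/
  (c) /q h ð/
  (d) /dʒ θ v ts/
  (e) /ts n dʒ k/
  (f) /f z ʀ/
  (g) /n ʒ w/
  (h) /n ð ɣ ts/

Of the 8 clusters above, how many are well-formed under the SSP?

(a) 1-2-3-6 → obeys
(b) 3-1-3 → violates
(c) 1-3-3 → violates
(d) 2-3-3-2 → violates
(e) 2-4-2-1 → violates
(f) 3-3-6 → violates
(g) 4-3-7 → violates
(h) 4-3-3-2 → violates

1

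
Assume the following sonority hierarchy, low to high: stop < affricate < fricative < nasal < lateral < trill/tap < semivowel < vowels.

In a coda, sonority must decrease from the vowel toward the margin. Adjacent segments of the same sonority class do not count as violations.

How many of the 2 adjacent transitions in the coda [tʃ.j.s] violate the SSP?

1

/tʃ/: affricate = 2.
/j/: semivowel = 7.
/s/: fricative = 3.
/tʃ/→/j/: 2→7 (does not fall) — violation.
/j/→/s/: 7→3 (falls) — ok.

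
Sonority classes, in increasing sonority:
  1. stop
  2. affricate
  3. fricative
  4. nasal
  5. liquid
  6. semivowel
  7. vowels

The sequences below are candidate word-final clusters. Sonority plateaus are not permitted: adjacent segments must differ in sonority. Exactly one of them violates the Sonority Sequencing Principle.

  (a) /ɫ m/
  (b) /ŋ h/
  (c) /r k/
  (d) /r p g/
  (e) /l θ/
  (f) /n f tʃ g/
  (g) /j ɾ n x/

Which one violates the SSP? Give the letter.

(a) sonority 5-4: well-formed.
(b) sonority 4-3: well-formed.
(c) sonority 5-1: well-formed.
(d) sonority 5-1-1: ill-formed.
(e) sonority 5-3: well-formed.
(f) sonority 4-3-2-1: well-formed.
(g) sonority 6-5-4-3: well-formed.

d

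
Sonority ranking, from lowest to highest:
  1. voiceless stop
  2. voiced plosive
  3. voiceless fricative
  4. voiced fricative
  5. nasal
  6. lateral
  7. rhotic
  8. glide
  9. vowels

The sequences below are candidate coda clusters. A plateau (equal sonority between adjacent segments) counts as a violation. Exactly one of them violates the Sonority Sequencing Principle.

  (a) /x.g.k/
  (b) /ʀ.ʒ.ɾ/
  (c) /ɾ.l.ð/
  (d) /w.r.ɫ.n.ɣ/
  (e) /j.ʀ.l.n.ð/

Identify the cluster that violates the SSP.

(a) /x.g.k/: profile 3-2-1 — obeys.
(b) /ʀ.ʒ.ɾ/: profile 7-4-7 — violates.
(c) /ɾ.l.ð/: profile 7-6-4 — obeys.
(d) /w.r.ɫ.n.ɣ/: profile 8-7-6-5-4 — obeys.
(e) /j.ʀ.l.n.ð/: profile 8-7-6-5-4 — obeys.

b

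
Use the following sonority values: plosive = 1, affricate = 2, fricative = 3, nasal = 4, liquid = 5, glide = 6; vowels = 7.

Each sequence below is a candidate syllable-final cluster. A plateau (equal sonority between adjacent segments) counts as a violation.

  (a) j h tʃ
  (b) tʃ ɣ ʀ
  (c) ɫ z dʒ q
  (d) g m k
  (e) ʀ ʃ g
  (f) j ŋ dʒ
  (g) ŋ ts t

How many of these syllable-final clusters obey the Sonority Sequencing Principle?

5

(a) 6-3-2 → obeys
(b) 2-3-5 → violates
(c) 5-3-2-1 → obeys
(d) 1-4-1 → violates
(e) 5-3-1 → obeys
(f) 6-4-2 → obeys
(g) 4-2-1 → obeys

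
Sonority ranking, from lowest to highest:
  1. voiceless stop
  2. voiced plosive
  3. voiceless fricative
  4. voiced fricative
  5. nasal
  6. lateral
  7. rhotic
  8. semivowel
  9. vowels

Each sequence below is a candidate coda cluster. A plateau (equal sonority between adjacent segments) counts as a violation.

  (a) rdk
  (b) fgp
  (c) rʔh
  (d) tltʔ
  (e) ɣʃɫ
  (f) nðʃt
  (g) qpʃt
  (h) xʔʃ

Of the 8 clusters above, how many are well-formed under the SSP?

(a) rdk: profile 7-2-1 — obeys.
(b) fgp: profile 3-2-1 — obeys.
(c) rʔh: profile 7-1-3 — violates.
(d) tltʔ: profile 1-6-1-1 — violates.
(e) ɣʃɫ: profile 4-3-6 — violates.
(f) nðʃt: profile 5-4-3-1 — obeys.
(g) qpʃt: profile 1-1-3-1 — violates.
(h) xʔʃ: profile 3-1-3 — violates.

3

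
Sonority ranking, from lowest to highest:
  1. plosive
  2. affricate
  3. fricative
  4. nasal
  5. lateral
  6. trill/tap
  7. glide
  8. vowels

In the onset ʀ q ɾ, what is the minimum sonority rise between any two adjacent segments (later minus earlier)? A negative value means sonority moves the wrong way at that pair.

-5

/ʀ/ is a trill/tap (sonority 6).
/q/ is a plosive (sonority 1).
/ɾ/ is a trill/tap (sonority 6).
/ʀ/→/q/: change -5.
/q/→/ɾ/: change +5.
Minimum = -5.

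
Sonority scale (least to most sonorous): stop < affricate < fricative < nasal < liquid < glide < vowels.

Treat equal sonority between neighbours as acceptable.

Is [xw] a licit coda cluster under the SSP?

/x/: fricative = 3.
/w/: glide = 6.
The profile is 3-6. Between /x/ (3) and /w/ (6) sonority does not fall, so the cluster violates the SSP.

no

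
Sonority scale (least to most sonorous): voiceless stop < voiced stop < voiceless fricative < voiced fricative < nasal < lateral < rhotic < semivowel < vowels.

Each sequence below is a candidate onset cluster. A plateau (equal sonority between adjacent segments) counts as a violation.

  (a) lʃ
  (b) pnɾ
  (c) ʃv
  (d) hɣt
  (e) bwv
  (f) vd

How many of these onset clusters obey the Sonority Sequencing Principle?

2

(a) 6-3 → violates
(b) 1-5-7 → obeys
(c) 3-4 → obeys
(d) 3-4-1 → violates
(e) 2-8-4 → violates
(f) 4-2 → violates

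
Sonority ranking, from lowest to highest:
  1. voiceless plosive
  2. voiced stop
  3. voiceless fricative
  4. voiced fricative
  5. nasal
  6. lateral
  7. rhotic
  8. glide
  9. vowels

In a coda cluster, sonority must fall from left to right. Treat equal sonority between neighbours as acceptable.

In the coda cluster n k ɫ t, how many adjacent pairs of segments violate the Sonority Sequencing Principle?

1

/n/ is a nasal (sonority 5).
/k/ is a voiceless plosive (sonority 1).
/ɫ/ is a lateral (sonority 6).
/t/ is a voiceless plosive (sonority 1).
/n/→/k/: 5→1 (falls) — ok.
/k/→/ɫ/: 1→6 (does not fall) — violation.
/ɫ/→/t/: 6→1 (falls) — ok.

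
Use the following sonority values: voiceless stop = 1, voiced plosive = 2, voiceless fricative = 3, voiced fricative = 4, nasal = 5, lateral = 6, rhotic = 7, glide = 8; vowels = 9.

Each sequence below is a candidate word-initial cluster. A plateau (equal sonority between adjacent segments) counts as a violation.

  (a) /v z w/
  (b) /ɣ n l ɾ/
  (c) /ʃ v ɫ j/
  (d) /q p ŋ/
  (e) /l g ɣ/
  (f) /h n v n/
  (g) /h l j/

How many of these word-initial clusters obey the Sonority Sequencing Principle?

3

(a) 4-4-8 → violates
(b) 4-5-6-7 → obeys
(c) 3-4-6-8 → obeys
(d) 1-1-5 → violates
(e) 6-2-4 → violates
(f) 3-5-4-5 → violates
(g) 3-6-8 → obeys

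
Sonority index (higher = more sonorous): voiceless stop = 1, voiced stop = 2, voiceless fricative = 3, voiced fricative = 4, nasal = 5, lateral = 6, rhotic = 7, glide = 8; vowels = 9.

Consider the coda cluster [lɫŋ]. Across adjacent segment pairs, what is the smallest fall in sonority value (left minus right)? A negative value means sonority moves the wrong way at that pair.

0

/l/ is a lateral (sonority 6).
/ɫ/ is a lateral (sonority 6).
/ŋ/ is a nasal (sonority 5).
/l/→/ɫ/: change +0.
/ɫ/→/ŋ/: change +1.
Minimum = 0.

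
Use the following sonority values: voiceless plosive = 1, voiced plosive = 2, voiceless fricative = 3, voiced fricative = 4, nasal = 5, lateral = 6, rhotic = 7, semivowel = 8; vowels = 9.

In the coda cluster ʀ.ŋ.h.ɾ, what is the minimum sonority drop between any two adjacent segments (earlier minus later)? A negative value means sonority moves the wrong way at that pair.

/ʀ/ — rhotic, sonority 7.
/ŋ/ — nasal, sonority 5.
/h/ — voiceless fricative, sonority 3.
/ɾ/ — rhotic, sonority 7.
/ʀ/→/ŋ/: change +2.
/ŋ/→/h/: change +2.
/h/→/ɾ/: change -4.
Minimum = -4.

-4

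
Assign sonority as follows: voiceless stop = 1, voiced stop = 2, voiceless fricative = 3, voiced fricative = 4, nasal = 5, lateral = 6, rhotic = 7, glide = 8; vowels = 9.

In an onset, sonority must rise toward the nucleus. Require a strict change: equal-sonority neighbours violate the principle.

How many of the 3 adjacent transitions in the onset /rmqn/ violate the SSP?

2

/r/ — rhotic, sonority 7.
/m/ — nasal, sonority 5.
/q/ — voiceless stop, sonority 1.
/n/ — nasal, sonority 5.
/r/→/m/: 7→5 (does not rise) — violation.
/m/→/q/: 5→1 (does not rise) — violation.
/q/→/n/: 1→5 (rises) — ok.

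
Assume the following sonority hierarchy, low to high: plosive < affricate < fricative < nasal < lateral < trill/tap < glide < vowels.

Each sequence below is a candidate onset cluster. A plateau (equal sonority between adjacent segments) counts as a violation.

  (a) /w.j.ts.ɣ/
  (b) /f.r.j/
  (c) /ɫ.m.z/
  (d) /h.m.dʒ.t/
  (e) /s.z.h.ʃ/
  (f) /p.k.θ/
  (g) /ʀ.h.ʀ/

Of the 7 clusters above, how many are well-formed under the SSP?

1

(a) /w.j.ts.ɣ/: profile 7-7-2-3 — violates.
(b) /f.r.j/: profile 3-6-7 — obeys.
(c) /ɫ.m.z/: profile 5-4-3 — violates.
(d) /h.m.dʒ.t/: profile 3-4-2-1 — violates.
(e) /s.z.h.ʃ/: profile 3-3-3-3 — violates.
(f) /p.k.θ/: profile 1-1-3 — violates.
(g) /ʀ.h.ʀ/: profile 6-3-6 — violates.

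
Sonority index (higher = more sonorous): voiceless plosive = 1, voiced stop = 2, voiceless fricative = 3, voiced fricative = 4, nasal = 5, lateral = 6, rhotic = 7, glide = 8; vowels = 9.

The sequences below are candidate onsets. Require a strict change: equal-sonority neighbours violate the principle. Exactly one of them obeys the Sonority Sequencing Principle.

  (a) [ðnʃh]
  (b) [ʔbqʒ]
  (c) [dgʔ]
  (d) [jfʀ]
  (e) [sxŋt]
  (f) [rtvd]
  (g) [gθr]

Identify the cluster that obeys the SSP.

g

(a) 4-5-3-3 → violates
(b) 1-2-1-4 → violates
(c) 2-2-1 → violates
(d) 8-3-7 → violates
(e) 3-3-5-1 → violates
(f) 7-1-4-2 → violates
(g) 2-3-7 → obeys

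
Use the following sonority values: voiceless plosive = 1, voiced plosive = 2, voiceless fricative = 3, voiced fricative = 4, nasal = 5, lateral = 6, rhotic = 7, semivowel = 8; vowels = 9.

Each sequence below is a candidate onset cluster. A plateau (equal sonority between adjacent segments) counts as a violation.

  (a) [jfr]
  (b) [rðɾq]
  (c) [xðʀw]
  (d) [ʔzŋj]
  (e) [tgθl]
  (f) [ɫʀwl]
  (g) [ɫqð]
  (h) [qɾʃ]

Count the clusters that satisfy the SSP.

3

(a) [jfr]: profile 8-3-7 — violates.
(b) [rðɾq]: profile 7-4-7-1 — violates.
(c) [xðʀw]: profile 3-4-7-8 — obeys.
(d) [ʔzŋj]: profile 1-4-5-8 — obeys.
(e) [tgθl]: profile 1-2-3-6 — obeys.
(f) [ɫʀwl]: profile 6-7-8-6 — violates.
(g) [ɫqð]: profile 6-1-4 — violates.
(h) [qɾʃ]: profile 1-7-3 — violates.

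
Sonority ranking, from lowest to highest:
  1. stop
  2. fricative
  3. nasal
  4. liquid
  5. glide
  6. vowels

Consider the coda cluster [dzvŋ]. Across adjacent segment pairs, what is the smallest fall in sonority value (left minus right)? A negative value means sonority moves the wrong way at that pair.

-1

/d/: stop = 1.
/z/: fricative = 2.
/v/: fricative = 2.
/ŋ/: nasal = 3.
/d/→/z/: change -1.
/z/→/v/: change +0.
/v/→/ŋ/: change -1.
Minimum = -1.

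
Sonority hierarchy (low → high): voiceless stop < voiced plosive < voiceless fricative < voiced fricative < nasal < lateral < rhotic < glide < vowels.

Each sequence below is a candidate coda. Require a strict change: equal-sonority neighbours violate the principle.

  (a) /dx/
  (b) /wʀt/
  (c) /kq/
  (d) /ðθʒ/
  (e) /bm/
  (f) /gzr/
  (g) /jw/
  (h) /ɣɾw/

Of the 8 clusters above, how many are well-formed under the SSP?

1

(a) 2-3 → violates
(b) 8-7-1 → obeys
(c) 1-1 → violates
(d) 4-3-4 → violates
(e) 2-5 → violates
(f) 2-4-7 → violates
(g) 8-8 → violates
(h) 4-7-8 → violates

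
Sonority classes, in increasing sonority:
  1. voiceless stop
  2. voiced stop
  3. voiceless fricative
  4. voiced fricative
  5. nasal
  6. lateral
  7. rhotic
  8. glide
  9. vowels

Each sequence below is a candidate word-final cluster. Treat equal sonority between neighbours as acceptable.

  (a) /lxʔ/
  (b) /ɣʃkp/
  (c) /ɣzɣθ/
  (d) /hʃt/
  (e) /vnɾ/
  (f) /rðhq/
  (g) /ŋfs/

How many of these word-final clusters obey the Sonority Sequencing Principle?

6

(a) 6-3-1 → obeys
(b) 4-3-1-1 → obeys
(c) 4-4-4-3 → obeys
(d) 3-3-1 → obeys
(e) 4-5-7 → violates
(f) 7-4-3-1 → obeys
(g) 5-3-3 → obeys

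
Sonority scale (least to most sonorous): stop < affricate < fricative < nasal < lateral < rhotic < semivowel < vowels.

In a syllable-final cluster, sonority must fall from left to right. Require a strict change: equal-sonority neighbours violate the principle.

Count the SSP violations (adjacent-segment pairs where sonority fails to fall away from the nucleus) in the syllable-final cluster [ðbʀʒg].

1

/ð/ is a fricative (sonority 3).
/b/ is a stop (sonority 1).
/ʀ/ is a rhotic (sonority 6).
/ʒ/ is a fricative (sonority 3).
/g/ is a stop (sonority 1).
/ð/→/b/: 3→1 (falls) — ok.
/b/→/ʀ/: 1→6 (does not fall) — violation.
/ʀ/→/ʒ/: 6→3 (falls) — ok.
/ʒ/→/g/: 3→1 (falls) — ok.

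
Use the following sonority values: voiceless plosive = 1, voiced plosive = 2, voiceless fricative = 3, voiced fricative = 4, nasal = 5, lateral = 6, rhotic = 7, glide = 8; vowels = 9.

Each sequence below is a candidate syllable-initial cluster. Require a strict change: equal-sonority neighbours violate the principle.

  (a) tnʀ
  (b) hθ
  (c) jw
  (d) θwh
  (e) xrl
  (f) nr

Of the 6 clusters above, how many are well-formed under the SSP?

2

(a) sonority 1-5-7: well-formed.
(b) sonority 3-3: ill-formed.
(c) sonority 8-8: ill-formed.
(d) sonority 3-8-3: ill-formed.
(e) sonority 3-7-6: ill-formed.
(f) sonority 5-7: well-formed.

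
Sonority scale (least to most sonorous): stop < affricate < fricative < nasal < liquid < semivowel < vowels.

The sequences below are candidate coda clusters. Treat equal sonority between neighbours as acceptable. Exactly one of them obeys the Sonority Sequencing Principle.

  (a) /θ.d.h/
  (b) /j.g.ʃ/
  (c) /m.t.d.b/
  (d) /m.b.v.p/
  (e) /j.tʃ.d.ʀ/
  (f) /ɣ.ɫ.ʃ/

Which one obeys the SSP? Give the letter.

(a) /θ.d.h/: profile 3-1-3 — violates.
(b) /j.g.ʃ/: profile 6-1-3 — violates.
(c) /m.t.d.b/: profile 4-1-1-1 — obeys.
(d) /m.b.v.p/: profile 4-1-3-1 — violates.
(e) /j.tʃ.d.ʀ/: profile 6-2-1-5 — violates.
(f) /ɣ.ɫ.ʃ/: profile 3-5-3 — violates.

c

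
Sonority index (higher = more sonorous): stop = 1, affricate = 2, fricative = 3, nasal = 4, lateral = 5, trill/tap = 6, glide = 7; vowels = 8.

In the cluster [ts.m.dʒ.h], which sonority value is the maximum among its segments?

/ts/: affricate = 2.
/m/: nasal = 4.
/dʒ/: affricate = 2.
/h/: fricative = 3.
The maximum is 4.

4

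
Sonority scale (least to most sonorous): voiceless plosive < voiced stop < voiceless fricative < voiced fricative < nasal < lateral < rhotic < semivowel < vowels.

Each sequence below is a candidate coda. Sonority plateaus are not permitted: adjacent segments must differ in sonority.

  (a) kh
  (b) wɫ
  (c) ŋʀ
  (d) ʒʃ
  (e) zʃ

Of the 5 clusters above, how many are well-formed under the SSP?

3

(a) sonority 1-3: ill-formed.
(b) sonority 8-6: well-formed.
(c) sonority 5-7: ill-formed.
(d) sonority 4-3: well-formed.
(e) sonority 4-3: well-formed.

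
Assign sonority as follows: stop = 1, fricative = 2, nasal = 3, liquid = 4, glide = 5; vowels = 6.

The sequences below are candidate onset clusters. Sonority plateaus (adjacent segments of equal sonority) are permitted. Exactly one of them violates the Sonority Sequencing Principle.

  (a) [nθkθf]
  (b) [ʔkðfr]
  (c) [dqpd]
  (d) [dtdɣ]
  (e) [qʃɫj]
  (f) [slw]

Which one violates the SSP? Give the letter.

a

(a) sonority 3-2-1-2-2: ill-formed.
(b) sonority 1-1-2-2-4: well-formed.
(c) sonority 1-1-1-1: well-formed.
(d) sonority 1-1-1-2: well-formed.
(e) sonority 1-2-4-5: well-formed.
(f) sonority 2-4-5: well-formed.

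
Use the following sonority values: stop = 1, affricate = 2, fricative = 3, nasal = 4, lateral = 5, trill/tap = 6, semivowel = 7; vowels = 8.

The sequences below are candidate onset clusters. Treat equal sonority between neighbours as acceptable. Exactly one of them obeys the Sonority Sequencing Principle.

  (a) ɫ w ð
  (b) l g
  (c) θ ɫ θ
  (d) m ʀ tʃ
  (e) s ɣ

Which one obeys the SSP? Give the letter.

e

(a) ɫ w ð: profile 5-7-3 — violates.
(b) l g: profile 5-1 — violates.
(c) θ ɫ θ: profile 3-5-3 — violates.
(d) m ʀ tʃ: profile 4-6-2 — violates.
(e) s ɣ: profile 3-3 — obeys.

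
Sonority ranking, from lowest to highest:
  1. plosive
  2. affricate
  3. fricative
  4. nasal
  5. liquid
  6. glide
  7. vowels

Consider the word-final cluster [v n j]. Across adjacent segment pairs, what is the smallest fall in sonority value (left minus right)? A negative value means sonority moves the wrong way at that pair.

/v/ — fricative, sonority 3.
/n/ — nasal, sonority 4.
/j/ — glide, sonority 6.
/v/→/n/: change -1.
/n/→/j/: change -2.
Minimum = -2.

-2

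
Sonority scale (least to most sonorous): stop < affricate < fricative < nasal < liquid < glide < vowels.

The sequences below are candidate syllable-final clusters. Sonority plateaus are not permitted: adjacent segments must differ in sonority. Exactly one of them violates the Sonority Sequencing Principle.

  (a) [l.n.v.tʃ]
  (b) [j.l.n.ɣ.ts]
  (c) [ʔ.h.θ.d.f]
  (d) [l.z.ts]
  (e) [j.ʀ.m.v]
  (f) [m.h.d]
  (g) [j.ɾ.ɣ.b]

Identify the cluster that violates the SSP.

c

(a) sonority 5-4-3-2: well-formed.
(b) sonority 6-5-4-3-2: well-formed.
(c) sonority 1-3-3-1-3: ill-formed.
(d) sonority 5-3-2: well-formed.
(e) sonority 6-5-4-3: well-formed.
(f) sonority 4-3-1: well-formed.
(g) sonority 6-5-3-1: well-formed.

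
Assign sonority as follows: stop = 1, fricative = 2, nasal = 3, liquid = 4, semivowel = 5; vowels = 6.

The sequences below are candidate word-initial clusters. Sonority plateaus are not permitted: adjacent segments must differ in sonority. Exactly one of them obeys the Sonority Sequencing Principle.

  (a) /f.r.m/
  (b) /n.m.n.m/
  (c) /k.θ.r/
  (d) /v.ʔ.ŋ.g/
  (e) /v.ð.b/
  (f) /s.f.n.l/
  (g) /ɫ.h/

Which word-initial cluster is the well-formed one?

c

(a) /f.r.m/: profile 2-4-3 — violates.
(b) /n.m.n.m/: profile 3-3-3-3 — violates.
(c) /k.θ.r/: profile 1-2-4 — obeys.
(d) /v.ʔ.ŋ.g/: profile 2-1-3-1 — violates.
(e) /v.ð.b/: profile 2-2-1 — violates.
(f) /s.f.n.l/: profile 2-2-3-4 — violates.
(g) /ɫ.h/: profile 4-2 — violates.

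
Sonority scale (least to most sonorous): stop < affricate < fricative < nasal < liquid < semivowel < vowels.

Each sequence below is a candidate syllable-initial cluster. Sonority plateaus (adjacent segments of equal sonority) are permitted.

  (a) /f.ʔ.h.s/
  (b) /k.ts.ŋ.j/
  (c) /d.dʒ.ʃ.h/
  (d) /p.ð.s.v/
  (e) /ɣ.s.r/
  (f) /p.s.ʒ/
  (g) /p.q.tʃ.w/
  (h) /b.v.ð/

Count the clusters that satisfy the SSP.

7

(a) sonority 3-1-3-3: ill-formed.
(b) sonority 1-2-4-6: well-formed.
(c) sonority 1-2-3-3: well-formed.
(d) sonority 1-3-3-3: well-formed.
(e) sonority 3-3-5: well-formed.
(f) sonority 1-3-3: well-formed.
(g) sonority 1-1-2-6: well-formed.
(h) sonority 1-3-3: well-formed.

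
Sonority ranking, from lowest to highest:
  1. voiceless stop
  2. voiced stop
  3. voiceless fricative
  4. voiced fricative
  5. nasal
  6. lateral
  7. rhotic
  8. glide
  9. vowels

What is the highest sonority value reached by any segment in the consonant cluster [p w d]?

/p/ — voiceless stop, sonority 1.
/w/ — glide, sonority 8.
/d/ — voiced stop, sonority 2.
The maximum is 8.

8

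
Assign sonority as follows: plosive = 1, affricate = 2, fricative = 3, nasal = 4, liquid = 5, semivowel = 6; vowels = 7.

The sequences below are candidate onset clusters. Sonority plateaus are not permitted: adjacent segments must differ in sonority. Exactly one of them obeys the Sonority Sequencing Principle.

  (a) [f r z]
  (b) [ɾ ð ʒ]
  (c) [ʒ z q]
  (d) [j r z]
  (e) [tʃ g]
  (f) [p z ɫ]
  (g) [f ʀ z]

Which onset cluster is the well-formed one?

(a) [f r z]: profile 3-5-3 — violates.
(b) [ɾ ð ʒ]: profile 5-3-3 — violates.
(c) [ʒ z q]: profile 3-3-1 — violates.
(d) [j r z]: profile 6-5-3 — violates.
(e) [tʃ g]: profile 2-1 — violates.
(f) [p z ɫ]: profile 1-3-5 — obeys.
(g) [f ʀ z]: profile 3-5-3 — violates.

f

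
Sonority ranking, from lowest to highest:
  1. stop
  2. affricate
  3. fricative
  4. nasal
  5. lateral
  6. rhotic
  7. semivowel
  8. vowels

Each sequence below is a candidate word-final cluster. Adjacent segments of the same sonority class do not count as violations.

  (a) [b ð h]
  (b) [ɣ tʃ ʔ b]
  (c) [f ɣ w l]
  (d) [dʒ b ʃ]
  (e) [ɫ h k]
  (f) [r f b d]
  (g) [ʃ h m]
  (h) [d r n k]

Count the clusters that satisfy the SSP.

(a) 1-3-3 → violates
(b) 3-2-1-1 → obeys
(c) 3-3-7-5 → violates
(d) 2-1-3 → violates
(e) 5-3-1 → obeys
(f) 6-3-1-1 → obeys
(g) 3-3-4 → violates
(h) 1-6-4-1 → violates

3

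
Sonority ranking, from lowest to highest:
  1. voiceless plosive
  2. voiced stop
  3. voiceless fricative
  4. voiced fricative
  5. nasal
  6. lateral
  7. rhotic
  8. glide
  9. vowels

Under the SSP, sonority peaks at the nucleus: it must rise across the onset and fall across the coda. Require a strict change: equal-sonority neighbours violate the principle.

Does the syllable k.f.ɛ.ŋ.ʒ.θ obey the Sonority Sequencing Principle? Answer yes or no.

yes

Onset: /k/ is a voiceless plosive (sonority 1), /f/ is a voiceless fricative (sonority 3); then the nucleus /ɛ/ (sonority 9).
Onset profile 1-3-9 — rises to the nucleus.
Coda: /ŋ/ is a nasal (sonority 5), /ʒ/ is a voiced fricative (sonority 4), /θ/ is a voiceless fricative (sonority 3).
Coda profile 9-5-4-3 — falls from the nucleus.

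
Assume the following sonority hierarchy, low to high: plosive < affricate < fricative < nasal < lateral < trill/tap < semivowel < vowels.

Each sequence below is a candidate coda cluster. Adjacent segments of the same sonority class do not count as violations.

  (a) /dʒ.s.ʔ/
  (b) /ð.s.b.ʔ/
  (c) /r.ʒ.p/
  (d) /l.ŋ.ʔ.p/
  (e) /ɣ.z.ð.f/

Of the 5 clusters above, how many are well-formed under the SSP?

4

(a) 2-3-1 → violates
(b) 3-3-1-1 → obeys
(c) 6-3-1 → obeys
(d) 5-4-1-1 → obeys
(e) 3-3-3-3 → obeys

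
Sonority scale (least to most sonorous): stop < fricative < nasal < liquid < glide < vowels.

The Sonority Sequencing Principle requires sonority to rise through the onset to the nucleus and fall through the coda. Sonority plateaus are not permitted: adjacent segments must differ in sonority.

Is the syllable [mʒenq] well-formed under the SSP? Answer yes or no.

Onset: /m/ is a nasal (sonority 3), /ʒ/ is a fricative (sonority 2); then the nucleus /e/ (sonority 6).
Onset profile 3-2-6 — does not strictly rise throughout.
Coda: /n/ is a nasal (sonority 3), /q/ is a stop (sonority 1).
Coda profile 6-3-1 — falls from the nucleus.

no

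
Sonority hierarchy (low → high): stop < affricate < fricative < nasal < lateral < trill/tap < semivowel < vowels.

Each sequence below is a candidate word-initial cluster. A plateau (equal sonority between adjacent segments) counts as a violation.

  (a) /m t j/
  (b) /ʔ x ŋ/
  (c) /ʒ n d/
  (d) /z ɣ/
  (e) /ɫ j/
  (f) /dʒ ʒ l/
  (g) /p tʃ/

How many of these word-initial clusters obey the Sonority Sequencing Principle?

4

(a) /m t j/: profile 4-1-7 — violates.
(b) /ʔ x ŋ/: profile 1-3-4 — obeys.
(c) /ʒ n d/: profile 3-4-1 — violates.
(d) /z ɣ/: profile 3-3 — violates.
(e) /ɫ j/: profile 5-7 — obeys.
(f) /dʒ ʒ l/: profile 2-3-5 — obeys.
(g) /p tʃ/: profile 1-2 — obeys.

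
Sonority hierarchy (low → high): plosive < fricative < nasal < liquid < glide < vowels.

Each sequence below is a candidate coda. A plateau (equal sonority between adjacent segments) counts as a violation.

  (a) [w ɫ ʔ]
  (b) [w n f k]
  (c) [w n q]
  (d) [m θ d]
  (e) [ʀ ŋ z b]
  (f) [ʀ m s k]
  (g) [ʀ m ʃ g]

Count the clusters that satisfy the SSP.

(a) sonority 5-4-1: well-formed.
(b) sonority 5-3-2-1: well-formed.
(c) sonority 5-3-1: well-formed.
(d) sonority 3-2-1: well-formed.
(e) sonority 4-3-2-1: well-formed.
(f) sonority 4-3-2-1: well-formed.
(g) sonority 4-3-2-1: well-formed.

7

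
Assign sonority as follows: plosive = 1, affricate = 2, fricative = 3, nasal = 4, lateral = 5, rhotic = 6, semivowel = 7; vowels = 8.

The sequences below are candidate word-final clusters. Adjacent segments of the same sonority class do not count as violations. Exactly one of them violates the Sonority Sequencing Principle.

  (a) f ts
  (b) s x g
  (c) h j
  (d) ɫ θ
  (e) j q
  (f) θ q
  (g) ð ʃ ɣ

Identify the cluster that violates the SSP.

c

(a) sonority 3-2: well-formed.
(b) sonority 3-3-1: well-formed.
(c) sonority 3-7: ill-formed.
(d) sonority 5-3: well-formed.
(e) sonority 7-1: well-formed.
(f) sonority 3-1: well-formed.
(g) sonority 3-3-3: well-formed.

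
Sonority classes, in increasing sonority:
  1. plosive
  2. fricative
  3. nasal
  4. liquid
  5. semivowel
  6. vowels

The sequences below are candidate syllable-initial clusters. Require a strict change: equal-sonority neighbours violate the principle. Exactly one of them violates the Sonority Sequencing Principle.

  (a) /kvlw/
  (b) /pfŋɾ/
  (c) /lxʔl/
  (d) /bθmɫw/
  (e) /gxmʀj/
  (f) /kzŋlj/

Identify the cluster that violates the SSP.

c

(a) 1-2-4-5 → obeys
(b) 1-2-3-4 → obeys
(c) 4-2-1-4 → violates
(d) 1-2-3-4-5 → obeys
(e) 1-2-3-4-5 → obeys
(f) 1-2-3-4-5 → obeys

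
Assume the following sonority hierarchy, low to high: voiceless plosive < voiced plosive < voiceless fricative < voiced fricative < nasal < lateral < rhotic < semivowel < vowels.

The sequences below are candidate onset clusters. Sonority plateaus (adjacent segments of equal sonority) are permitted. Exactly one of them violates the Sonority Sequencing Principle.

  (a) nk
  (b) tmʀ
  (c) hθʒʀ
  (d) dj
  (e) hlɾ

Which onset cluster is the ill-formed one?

a

(a) 5-1 → violates
(b) 1-5-7 → obeys
(c) 3-3-4-7 → obeys
(d) 2-8 → obeys
(e) 3-6-7 → obeys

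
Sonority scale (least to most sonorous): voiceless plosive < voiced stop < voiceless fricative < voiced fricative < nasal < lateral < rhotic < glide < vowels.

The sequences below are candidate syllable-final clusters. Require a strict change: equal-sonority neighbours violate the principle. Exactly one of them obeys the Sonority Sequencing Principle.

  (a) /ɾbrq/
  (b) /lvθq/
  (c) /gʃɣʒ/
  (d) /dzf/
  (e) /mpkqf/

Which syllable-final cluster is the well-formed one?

b

(a) sonority 7-2-7-1: ill-formed.
(b) sonority 6-4-3-1: well-formed.
(c) sonority 2-3-4-4: ill-formed.
(d) sonority 2-4-3: ill-formed.
(e) sonority 5-1-1-1-3: ill-formed.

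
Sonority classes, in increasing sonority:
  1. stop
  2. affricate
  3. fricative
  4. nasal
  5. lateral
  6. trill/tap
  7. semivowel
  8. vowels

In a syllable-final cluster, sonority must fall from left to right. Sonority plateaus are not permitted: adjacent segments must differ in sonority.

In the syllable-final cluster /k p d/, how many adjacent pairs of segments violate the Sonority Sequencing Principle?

2

/k/ — stop, sonority 1.
/p/ — stop, sonority 1.
/d/ — stop, sonority 1.
/k/→/p/: 1→1 (plateau) — violation.
/p/→/d/: 1→1 (plateau) — violation.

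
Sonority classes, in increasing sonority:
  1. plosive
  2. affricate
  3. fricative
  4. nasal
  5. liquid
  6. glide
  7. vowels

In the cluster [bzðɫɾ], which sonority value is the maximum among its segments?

5

/b/ — plosive, sonority 1.
/z/ — fricative, sonority 3.
/ð/ — fricative, sonority 3.
/ɫ/ — liquid, sonority 5.
/ɾ/ — liquid, sonority 5.
The maximum is 5.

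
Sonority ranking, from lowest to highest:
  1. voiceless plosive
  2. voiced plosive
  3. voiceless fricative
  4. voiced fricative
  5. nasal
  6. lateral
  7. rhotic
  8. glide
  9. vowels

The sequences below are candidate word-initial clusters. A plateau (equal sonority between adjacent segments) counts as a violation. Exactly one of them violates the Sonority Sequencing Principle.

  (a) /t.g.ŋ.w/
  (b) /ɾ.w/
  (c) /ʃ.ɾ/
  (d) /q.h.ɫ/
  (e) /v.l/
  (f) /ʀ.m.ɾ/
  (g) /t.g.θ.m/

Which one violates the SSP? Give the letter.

f

(a) 1-2-5-8 → obeys
(b) 7-8 → obeys
(c) 3-7 → obeys
(d) 1-3-6 → obeys
(e) 4-6 → obeys
(f) 7-5-7 → violates
(g) 1-2-3-5 → obeys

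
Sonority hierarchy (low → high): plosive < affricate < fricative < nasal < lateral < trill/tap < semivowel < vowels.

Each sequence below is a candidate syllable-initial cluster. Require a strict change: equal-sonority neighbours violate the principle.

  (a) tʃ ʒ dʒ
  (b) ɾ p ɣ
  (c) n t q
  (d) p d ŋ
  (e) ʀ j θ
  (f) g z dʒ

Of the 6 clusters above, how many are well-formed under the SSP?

0

(a) tʃ ʒ dʒ: profile 2-3-2 — violates.
(b) ɾ p ɣ: profile 6-1-3 — violates.
(c) n t q: profile 4-1-1 — violates.
(d) p d ŋ: profile 1-1-4 — violates.
(e) ʀ j θ: profile 6-7-3 — violates.
(f) g z dʒ: profile 1-3-2 — violates.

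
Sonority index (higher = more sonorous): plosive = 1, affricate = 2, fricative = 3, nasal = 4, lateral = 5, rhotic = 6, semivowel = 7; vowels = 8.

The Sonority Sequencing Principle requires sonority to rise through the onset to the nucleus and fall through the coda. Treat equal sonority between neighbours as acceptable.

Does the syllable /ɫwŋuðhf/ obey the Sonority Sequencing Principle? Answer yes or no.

no

Onset: /ɫ/ is a lateral (sonority 5), /w/ is a semivowel (sonority 7), /ŋ/ is a nasal (sonority 4); then the nucleus /u/ (sonority 8).
Onset profile 5-7-4-8 — does not rise throughout.
Coda: /ð/ is a fricative (sonority 3), /h/ is a fricative (sonority 3), /f/ is a fricative (sonority 3).
Coda profile 8-3-3-3 — falls from the nucleus.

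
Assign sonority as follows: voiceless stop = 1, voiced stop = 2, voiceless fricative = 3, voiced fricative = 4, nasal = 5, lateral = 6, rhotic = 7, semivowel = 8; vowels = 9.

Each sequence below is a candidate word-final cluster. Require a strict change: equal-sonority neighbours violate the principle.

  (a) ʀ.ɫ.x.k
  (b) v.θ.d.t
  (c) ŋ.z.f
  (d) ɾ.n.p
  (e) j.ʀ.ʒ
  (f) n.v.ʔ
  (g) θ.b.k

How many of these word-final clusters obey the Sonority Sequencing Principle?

(a) sonority 7-6-3-1: well-formed.
(b) sonority 4-3-2-1: well-formed.
(c) sonority 5-4-3: well-formed.
(d) sonority 7-5-1: well-formed.
(e) sonority 8-7-4: well-formed.
(f) sonority 5-4-1: well-formed.
(g) sonority 3-2-1: well-formed.

7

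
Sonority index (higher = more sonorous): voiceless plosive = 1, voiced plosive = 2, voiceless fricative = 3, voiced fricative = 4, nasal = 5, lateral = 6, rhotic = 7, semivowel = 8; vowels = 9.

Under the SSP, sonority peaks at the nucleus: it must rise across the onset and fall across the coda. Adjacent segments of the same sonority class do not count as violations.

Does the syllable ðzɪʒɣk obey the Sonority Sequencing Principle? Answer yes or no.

Onset: /ð/ is a voiced fricative (sonority 4), /z/ is a voiced fricative (sonority 4); then the nucleus /ɪ/ (sonority 9).
Onset profile 4-4-9 — rises to the nucleus.
Coda: /ʒ/ is a voiced fricative (sonority 4), /ɣ/ is a voiced fricative (sonority 4), /k/ is a voiceless plosive (sonority 1).
Coda profile 9-4-4-1 — falls from the nucleus.

yes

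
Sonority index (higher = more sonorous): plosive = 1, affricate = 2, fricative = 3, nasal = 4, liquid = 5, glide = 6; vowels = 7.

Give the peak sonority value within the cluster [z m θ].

4

/z/: fricative = 3.
/m/: nasal = 4.
/θ/: fricative = 3.
The maximum is 4.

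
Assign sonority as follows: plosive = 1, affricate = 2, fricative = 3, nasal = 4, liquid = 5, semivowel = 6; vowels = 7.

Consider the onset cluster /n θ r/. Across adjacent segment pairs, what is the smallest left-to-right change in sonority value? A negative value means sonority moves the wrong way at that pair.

/n/ — nasal, sonority 4.
/θ/ — fricative, sonority 3.
/r/ — liquid, sonority 5.
/n/→/θ/: change -1.
/θ/→/r/: change +2.
Minimum = -1.

-1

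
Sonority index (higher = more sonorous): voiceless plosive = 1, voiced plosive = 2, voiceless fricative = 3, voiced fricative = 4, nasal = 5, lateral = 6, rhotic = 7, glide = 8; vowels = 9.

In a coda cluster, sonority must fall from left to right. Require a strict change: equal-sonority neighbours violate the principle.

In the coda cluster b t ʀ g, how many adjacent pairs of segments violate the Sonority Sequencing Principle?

1

/b/ — voiced plosive, sonority 2.
/t/ — voiceless plosive, sonority 1.
/ʀ/ — rhotic, sonority 7.
/g/ — voiced plosive, sonority 2.
/b/→/t/: 2→1 (falls) — ok.
/t/→/ʀ/: 1→7 (does not fall) — violation.
/ʀ/→/g/: 7→2 (falls) — ok.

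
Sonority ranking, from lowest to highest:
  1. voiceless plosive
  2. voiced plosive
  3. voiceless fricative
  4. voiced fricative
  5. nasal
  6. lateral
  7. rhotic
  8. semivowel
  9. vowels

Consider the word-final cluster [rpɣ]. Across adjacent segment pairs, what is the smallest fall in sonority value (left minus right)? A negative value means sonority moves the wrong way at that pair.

/r/ is a rhotic (sonority 7).
/p/ is a voiceless plosive (sonority 1).
/ɣ/ is a voiced fricative (sonority 4).
/r/→/p/: change +6.
/p/→/ɣ/: change -3.
Minimum = -3.

-3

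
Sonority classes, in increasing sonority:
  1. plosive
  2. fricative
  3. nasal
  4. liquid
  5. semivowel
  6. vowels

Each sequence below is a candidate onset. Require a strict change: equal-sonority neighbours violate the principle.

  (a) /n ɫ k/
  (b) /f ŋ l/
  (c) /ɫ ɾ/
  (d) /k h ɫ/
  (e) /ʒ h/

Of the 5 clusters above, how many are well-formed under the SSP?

(a) sonority 3-4-1: ill-formed.
(b) sonority 2-3-4: well-formed.
(c) sonority 4-4: ill-formed.
(d) sonority 1-2-4: well-formed.
(e) sonority 2-2: ill-formed.

2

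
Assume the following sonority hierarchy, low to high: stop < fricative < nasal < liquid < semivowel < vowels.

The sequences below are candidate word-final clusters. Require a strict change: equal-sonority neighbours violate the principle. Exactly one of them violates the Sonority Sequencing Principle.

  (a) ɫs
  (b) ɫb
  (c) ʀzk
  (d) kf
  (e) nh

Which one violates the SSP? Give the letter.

(a) ɫs: profile 4-2 — obeys.
(b) ɫb: profile 4-1 — obeys.
(c) ʀzk: profile 4-2-1 — obeys.
(d) kf: profile 1-2 — violates.
(e) nh: profile 3-2 — obeys.

d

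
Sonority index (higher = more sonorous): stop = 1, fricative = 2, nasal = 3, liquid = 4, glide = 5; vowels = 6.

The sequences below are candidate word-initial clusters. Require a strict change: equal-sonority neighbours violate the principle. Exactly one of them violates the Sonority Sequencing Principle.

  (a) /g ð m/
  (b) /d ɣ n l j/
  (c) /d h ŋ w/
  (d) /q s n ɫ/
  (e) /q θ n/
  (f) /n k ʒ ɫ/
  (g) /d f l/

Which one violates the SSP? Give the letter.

(a) /g ð m/: profile 1-2-3 — obeys.
(b) /d ɣ n l j/: profile 1-2-3-4-5 — obeys.
(c) /d h ŋ w/: profile 1-2-3-5 — obeys.
(d) /q s n ɫ/: profile 1-2-3-4 — obeys.
(e) /q θ n/: profile 1-2-3 — obeys.
(f) /n k ʒ ɫ/: profile 3-1-2-4 — violates.
(g) /d f l/: profile 1-2-4 — obeys.

f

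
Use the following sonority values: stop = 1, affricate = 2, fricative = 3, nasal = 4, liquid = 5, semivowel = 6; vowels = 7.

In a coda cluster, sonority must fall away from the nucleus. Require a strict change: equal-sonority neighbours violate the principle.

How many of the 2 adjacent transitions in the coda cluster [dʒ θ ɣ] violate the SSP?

2

/dʒ/: affricate = 2.
/θ/: fricative = 3.
/ɣ/: fricative = 3.
/dʒ/→/θ/: 2→3 (does not fall) — violation.
/θ/→/ɣ/: 3→3 (plateau) — violation.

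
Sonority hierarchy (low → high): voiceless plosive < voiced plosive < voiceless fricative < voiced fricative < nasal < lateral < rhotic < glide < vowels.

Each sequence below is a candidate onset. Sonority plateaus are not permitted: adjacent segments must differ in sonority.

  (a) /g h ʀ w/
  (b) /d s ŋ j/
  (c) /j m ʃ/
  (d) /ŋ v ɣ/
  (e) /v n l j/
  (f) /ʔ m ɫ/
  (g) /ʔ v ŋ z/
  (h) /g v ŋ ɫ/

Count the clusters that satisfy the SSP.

(a) sonority 2-3-7-8: well-formed.
(b) sonority 2-3-5-8: well-formed.
(c) sonority 8-5-3: ill-formed.
(d) sonority 5-4-4: ill-formed.
(e) sonority 4-5-6-8: well-formed.
(f) sonority 1-5-6: well-formed.
(g) sonority 1-4-5-4: ill-formed.
(h) sonority 2-4-5-6: well-formed.

5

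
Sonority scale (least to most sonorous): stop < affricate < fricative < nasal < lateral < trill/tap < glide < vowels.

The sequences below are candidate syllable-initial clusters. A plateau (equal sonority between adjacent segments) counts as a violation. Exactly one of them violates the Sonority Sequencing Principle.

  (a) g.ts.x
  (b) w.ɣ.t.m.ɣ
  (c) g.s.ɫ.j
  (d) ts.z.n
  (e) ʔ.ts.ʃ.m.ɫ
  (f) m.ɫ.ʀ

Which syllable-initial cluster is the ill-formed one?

b

(a) 1-2-3 → obeys
(b) 7-3-1-4-3 → violates
(c) 1-3-5-7 → obeys
(d) 2-3-4 → obeys
(e) 1-2-3-4-5 → obeys
(f) 4-5-6 → obeys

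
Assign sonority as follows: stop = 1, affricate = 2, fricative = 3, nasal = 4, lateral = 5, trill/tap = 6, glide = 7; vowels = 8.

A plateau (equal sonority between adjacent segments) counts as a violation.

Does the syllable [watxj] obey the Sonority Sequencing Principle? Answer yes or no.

Onset: /w/ is a glide (sonority 7); then the nucleus /a/ (sonority 8).
Onset profile 7-8 — rises to the nucleus.
Coda: /t/ is a stop (sonority 1), /x/ is a fricative (sonority 3), /j/ is a glide (sonority 7).
Coda profile 8-1-3-7 — does not strictly fall throughout.

no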